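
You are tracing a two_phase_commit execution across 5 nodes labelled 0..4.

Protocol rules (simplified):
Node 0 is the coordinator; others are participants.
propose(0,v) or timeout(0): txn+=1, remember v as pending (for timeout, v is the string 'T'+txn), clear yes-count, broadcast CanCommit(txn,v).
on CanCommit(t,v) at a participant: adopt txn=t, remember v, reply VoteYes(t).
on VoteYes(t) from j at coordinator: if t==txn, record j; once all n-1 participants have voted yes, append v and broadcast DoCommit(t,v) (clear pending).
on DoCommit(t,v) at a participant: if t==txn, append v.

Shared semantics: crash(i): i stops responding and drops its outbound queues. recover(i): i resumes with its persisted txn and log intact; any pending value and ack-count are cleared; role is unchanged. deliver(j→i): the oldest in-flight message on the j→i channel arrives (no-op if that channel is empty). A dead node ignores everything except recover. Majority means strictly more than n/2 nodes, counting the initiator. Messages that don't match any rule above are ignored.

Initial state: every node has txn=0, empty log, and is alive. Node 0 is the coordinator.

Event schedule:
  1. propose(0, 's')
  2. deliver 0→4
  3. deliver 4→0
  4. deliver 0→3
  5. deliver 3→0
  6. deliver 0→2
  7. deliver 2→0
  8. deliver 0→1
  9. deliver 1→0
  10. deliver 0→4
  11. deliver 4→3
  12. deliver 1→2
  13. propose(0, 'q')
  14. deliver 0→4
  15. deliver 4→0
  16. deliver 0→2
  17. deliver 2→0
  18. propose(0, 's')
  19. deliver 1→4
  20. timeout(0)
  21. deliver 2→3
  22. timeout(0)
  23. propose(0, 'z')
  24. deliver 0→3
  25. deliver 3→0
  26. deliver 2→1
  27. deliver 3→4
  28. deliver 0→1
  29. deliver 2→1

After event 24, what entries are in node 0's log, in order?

[1] propose(0,'s') → N0(coor t1 [-])
[2] deliver 0→4 → N4(part t1 [-])
[3] deliver 4→0 → ∅
[4] deliver 0→3 → N3(part t1 [-])
[5] deliver 3→0 → ∅
[6] deliver 0→2 → N2(part t1 [-])
[7] deliver 2→0 → ∅
[8] deliver 0→1 → N1(part t1 [-])
[9] deliver 1→0 → N0(coor t1 [s])
[10] deliver 0→4 → N4(part t1 [s])
[11] deliver 4→3 → ∅
[12] deliver 1→2 → ∅
[13] propose(0,'q') → N0(coor t2 [s])
[14] deliver 0→4 → N4(part t2 [s])
[15] deliver 4→0 → ∅
[16] deliver 0→2 → N2(part t1 [s])
[17] deliver 2→0 → ∅
[18] propose(0,'s') → N0(coor t3 [s])
[19] deliver 1→4 → ∅
[20] timeout(0) → N0(coor t4 [s])
[21] deliver 2→3 → ∅
[22] timeout(0) → N0(coor t5 [s])
[23] propose(0,'z') → N0(coor t6 [s])
[24] deliver 0→3 → N3(part t1 [s])

s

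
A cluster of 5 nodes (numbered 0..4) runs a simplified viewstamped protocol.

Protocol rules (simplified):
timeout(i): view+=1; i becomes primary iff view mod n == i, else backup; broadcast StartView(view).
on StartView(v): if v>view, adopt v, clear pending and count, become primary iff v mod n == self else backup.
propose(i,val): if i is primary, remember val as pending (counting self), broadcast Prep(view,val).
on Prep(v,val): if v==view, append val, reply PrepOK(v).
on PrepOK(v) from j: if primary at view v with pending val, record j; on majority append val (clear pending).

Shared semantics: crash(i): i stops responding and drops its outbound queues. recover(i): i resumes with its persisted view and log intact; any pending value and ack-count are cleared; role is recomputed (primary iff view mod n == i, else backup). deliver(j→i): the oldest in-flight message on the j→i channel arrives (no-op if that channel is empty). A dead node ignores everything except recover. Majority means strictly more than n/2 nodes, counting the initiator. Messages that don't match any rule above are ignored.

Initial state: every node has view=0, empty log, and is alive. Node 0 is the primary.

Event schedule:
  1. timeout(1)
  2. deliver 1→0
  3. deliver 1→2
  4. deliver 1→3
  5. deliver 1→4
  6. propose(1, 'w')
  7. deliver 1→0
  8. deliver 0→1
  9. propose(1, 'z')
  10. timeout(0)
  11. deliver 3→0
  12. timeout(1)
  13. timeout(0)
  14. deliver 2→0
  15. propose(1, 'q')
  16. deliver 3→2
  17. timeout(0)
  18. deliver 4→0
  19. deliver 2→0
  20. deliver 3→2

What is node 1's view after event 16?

[1] timeout(1) → N1(prim v1 [-])
[2] deliver 1→0 → N0(back v1 [-])
[3] deliver 1→2 → N2(back v1 [-])
[4] deliver 1→3 → N3(back v1 [-])
[5] deliver 1→4 → N4(back v1 [-])
[6] propose(1,'w') → ∅
[7] deliver 1→0 → N0(back v1 [w])
[8] deliver 0→1 → ∅
[9] propose(1,'z') → ∅
[10] timeout(0) → N0(back v2 [w])
[11] deliver 3→0 → ∅
[12] timeout(1) → N1(back v2 [-])
[13] timeout(0) → N0(back v3 [w])
[14] deliver 2→0 → ∅
[15] propose(1,'q') → ∅
[16] deliver 3→2 → ∅

2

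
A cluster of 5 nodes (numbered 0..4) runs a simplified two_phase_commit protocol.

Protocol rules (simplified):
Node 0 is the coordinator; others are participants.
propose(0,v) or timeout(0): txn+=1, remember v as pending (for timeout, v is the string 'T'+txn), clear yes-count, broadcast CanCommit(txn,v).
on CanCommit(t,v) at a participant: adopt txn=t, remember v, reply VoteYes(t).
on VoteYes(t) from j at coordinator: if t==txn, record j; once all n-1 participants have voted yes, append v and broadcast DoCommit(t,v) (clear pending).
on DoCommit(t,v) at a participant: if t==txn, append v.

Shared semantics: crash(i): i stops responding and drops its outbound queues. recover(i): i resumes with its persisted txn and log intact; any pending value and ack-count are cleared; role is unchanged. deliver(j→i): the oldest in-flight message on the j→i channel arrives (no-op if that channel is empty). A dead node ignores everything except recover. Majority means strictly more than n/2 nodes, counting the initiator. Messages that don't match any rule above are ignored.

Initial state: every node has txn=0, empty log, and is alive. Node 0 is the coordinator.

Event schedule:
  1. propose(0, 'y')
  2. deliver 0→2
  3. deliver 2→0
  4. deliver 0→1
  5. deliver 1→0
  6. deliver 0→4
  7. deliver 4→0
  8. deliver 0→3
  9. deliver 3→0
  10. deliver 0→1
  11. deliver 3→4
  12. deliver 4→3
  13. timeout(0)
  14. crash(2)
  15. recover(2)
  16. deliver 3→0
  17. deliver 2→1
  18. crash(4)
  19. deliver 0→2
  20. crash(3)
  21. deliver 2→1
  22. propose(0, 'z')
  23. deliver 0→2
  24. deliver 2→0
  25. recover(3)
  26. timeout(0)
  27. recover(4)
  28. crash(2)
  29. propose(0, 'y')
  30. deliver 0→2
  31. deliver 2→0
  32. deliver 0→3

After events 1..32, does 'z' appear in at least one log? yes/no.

no

e1 propose(0,'y'): 0[coor,t=1,-]
e2 deliver 0→2: 2[part,t=1,-]
e3 deliver 2→0: ·
e4 deliver 0→1: 1[part,t=1,-]
e5 deliver 1→0: ·
e6 deliver 0→4: 4[part,t=1,-]
e7 deliver 4→0: ·
e8 deliver 0→3: 3[part,t=1,-]
e9 deliver 3→0: 0[coor,t=1,y]
e10 deliver 0→1: 1[part,t=1,y]
e11 deliver 3→4: ·
e12 deliver 4→3: ·
e13 timeout(0): 0[coor,t=2,y]
e14 crash(2): 2[✗part,t=1,-]
e15 recover(2): 2[part,t=1,-]
e16 deliver 3→0: ·
e17 deliver 2→1: ·
e18 crash(4): 4[✗part,t=1,-]
e19 deliver 0→2: 2[part,t=1,y]
e20 crash(3): 3[✗part,t=1,-]
e21 deliver 2→1: ·
e22 propose(0,'z'): 0[coor,t=3,y]
e23 deliver 0→2: 2[part,t=2,y]
e24 deliver 2→0: ·
e25 recover(3): 3[part,t=1,-]
e26 timeout(0): 0[coor,t=4,y]
e27 recover(4): 4[part,t=1,-]
e28 crash(2): 2[✗part,t=2,y]
e29 propose(0,'y'): 0[coor,t=5,y]
e30 deliver 0→2: ·
e31 deliver 2→0: ·
e32 deliver 0→3: 3[part,t=1,y]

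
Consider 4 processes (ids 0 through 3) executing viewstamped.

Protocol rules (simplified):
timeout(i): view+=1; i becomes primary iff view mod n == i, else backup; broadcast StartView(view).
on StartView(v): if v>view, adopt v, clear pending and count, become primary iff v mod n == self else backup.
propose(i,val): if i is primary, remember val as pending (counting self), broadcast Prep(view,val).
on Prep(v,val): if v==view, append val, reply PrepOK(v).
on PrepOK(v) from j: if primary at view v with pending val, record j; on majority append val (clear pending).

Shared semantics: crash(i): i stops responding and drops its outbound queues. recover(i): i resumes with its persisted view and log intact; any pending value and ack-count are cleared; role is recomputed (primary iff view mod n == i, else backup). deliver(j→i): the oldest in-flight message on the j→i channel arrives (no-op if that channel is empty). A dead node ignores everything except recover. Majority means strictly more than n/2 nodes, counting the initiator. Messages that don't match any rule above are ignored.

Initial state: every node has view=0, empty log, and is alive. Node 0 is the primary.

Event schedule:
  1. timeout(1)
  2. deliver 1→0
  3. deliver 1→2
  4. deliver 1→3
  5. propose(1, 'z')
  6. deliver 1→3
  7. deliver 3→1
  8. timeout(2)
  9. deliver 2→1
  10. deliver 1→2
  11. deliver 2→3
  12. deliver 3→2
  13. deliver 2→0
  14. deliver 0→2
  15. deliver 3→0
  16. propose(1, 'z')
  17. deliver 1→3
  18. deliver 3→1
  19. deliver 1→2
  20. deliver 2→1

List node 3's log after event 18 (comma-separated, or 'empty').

e1 timeout(1): 1[prim,v=1,-]
e2 deliver 1→0: 0[back,v=1,-]
e3 deliver 1→2: 2[back,v=1,-]
e4 deliver 1→3: 3[back,v=1,-]
e5 propose(1,'z'): ·
e6 deliver 1→3: 3[back,v=1,z]
e7 deliver 3→1: ·
e8 timeout(2): 2[prim,v=2,-]
e9 deliver 2→1: 1[back,v=2,-]
e10 deliver 1→2: ·
e11 deliver 2→3: 3[back,v=2,z]
e12 deliver 3→2: ·
e13 deliver 2→0: 0[back,v=2,-]
e14 deliver 0→2: ·
e15 deliver 3→0: ·
e16 propose(1,'z'): ·
e17 deliver 1→3: ·
e18 deliver 3→1: ·

z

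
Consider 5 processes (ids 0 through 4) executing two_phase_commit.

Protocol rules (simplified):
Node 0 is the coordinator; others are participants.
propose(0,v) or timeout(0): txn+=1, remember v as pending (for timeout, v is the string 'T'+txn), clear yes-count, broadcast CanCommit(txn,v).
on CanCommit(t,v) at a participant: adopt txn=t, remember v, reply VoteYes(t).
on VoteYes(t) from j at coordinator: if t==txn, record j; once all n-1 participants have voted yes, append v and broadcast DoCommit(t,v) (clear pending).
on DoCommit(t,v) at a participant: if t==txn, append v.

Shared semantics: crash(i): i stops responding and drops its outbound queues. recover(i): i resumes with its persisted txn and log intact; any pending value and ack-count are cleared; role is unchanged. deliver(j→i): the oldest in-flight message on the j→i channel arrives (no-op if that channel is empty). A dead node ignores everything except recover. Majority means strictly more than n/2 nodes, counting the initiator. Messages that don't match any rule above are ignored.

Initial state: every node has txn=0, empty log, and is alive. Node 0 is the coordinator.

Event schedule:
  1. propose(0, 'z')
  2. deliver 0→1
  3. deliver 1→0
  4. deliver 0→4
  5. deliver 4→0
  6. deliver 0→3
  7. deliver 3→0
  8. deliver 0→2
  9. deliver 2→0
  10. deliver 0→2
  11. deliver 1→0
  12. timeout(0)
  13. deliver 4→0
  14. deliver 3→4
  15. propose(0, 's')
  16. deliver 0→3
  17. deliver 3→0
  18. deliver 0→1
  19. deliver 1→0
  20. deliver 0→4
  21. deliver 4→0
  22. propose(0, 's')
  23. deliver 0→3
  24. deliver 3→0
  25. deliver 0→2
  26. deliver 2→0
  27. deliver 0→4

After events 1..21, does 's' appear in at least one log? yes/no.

1. propose(0,'z'):  <0:coor t1 ->
2. deliver 0→1:  <1:part t1 ->
3. deliver 1→0:  nop
4. deliver 0→4:  <4:part t1 ->
5. deliver 4→0:  nop
6. deliver 0→3:  <3:part t1 ->
7. deliver 3→0:  nop
8. deliver 0→2:  <2:part t1 ->
9. deliver 2→0:  <0:coor t1 z>
10. deliver 0→2:  <2:part t1 z>
11. deliver 1→0:  nop
12. timeout(0):  <0:coor t2 z>
13. deliver 4→0:  nop
14. deliver 3→4:  nop
15. propose(0,'s'):  <0:coor t3 z>
16. deliver 0→3:  <3:part t1 z>
17. deliver 3→0:  nop
18. deliver 0→1:  <1:part t1 z>
19. deliver 1→0:  nop
20. deliver 0→4:  <4:part t1 z>
21. deliver 4→0:  nop

no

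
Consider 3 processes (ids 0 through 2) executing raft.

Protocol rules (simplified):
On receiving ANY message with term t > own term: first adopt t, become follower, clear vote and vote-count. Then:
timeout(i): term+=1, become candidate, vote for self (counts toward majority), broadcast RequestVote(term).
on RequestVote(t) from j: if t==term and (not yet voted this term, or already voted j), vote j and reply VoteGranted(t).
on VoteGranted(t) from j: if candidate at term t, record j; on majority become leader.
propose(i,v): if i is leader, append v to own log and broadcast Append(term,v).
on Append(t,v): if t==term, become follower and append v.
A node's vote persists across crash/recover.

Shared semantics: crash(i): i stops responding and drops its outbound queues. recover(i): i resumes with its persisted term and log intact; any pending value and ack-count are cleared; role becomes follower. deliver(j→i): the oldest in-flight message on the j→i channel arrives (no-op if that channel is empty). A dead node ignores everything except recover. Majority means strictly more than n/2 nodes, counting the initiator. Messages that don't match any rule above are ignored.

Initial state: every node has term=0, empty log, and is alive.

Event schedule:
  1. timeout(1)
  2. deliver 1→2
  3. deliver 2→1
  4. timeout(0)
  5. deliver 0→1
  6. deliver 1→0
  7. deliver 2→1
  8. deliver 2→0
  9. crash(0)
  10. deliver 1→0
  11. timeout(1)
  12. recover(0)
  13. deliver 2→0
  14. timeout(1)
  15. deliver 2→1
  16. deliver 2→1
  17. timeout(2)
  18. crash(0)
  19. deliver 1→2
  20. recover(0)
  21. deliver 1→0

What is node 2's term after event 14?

1. timeout(1):  <1:cand t1 ->
2. deliver 1→2:  <2:foll t1 ->
3. deliver 2→1:  <1:lead t1 ->
4. timeout(0):  <0:cand t1 ->
5. deliver 0→1:  nop
6. deliver 1→0:  nop
7. deliver 2→1:  nop
8. deliver 2→0:  nop
9. crash(0):  <0:✗cand t1 ->
10. deliver 1→0:  nop
11. timeout(1):  <1:cand t2 ->
12. recover(0):  <0:foll t1 ->
13. deliver 2→0:  nop
14. timeout(1):  <1:cand t3 ->

1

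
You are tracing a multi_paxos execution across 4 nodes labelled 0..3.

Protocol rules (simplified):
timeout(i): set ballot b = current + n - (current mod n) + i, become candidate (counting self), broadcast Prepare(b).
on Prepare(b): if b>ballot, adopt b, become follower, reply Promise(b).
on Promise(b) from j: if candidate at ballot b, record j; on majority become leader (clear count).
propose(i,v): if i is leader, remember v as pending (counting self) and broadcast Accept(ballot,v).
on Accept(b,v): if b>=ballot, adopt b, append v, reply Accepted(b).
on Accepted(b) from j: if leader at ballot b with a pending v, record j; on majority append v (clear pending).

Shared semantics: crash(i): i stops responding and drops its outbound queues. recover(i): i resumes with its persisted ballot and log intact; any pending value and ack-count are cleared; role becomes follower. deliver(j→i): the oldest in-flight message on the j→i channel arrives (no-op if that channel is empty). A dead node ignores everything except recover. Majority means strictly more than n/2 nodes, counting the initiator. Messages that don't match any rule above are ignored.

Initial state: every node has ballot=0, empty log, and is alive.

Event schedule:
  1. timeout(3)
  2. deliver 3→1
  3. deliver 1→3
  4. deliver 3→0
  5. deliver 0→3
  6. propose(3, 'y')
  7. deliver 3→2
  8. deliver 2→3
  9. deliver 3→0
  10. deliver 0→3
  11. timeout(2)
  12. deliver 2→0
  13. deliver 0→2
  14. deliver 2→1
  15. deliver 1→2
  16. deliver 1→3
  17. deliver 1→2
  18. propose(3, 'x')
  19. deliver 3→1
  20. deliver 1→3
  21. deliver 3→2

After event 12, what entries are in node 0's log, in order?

y

1. timeout(3):  <3:cand b7 ->
2. deliver 3→1:  <1:foll b7 ->
3. deliver 1→3:  nop
4. deliver 3→0:  <0:foll b7 ->
5. deliver 0→3:  <3:lead b7 ->
6. propose(3,'y'):  nop
7. deliver 3→2:  <2:foll b7 ->
8. deliver 2→3:  nop
9. deliver 3→0:  <0:foll b7 y>
10. deliver 0→3:  nop
11. timeout(2):  <2:cand b10 ->
12. deliver 2→0:  <0:foll b10 y>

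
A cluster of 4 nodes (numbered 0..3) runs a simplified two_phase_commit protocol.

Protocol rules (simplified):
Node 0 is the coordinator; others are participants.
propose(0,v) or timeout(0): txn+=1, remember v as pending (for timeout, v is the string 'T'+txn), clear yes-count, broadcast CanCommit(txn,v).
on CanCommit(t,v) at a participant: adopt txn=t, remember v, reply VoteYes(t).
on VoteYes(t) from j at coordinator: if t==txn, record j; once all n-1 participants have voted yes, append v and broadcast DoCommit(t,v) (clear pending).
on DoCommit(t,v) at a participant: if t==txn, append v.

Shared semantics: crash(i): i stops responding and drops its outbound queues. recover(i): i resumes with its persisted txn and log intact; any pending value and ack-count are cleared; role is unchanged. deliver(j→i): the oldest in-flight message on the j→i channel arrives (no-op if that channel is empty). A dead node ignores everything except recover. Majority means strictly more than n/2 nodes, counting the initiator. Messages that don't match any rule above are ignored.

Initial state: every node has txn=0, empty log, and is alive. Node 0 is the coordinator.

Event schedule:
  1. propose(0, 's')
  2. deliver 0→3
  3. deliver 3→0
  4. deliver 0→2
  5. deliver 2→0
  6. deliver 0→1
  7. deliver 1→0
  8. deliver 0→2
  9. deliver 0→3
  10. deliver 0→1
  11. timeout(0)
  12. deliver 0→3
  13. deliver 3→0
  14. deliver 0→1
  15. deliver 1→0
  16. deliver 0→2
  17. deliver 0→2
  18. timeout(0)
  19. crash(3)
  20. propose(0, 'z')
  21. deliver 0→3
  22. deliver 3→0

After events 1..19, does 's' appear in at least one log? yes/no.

[1] propose(0,'s') → N0(coor t1 [-])
[2] deliver 0→3 → N3(part t1 [-])
[3] deliver 3→0 → ∅
[4] deliver 0→2 → N2(part t1 [-])
[5] deliver 2→0 → ∅
[6] deliver 0→1 → N1(part t1 [-])
[7] deliver 1→0 → N0(coor t1 [s])
[8] deliver 0→2 → N2(part t1 [s])
[9] deliver 0→3 → N3(part t1 [s])
[10] deliver 0→1 → N1(part t1 [s])
[11] timeout(0) → N0(coor t2 [s])
[12] deliver 0→3 → N3(part t2 [s])
[13] deliver 3→0 → ∅
[14] deliver 0→1 → N1(part t2 [s])
[15] deliver 1→0 → ∅
[16] deliver 0→2 → N2(part t2 [s])
[17] deliver 0→2 → ∅
[18] timeout(0) → N0(coor t3 [s])
[19] crash(3) → N3(✗part t2 [s])

yes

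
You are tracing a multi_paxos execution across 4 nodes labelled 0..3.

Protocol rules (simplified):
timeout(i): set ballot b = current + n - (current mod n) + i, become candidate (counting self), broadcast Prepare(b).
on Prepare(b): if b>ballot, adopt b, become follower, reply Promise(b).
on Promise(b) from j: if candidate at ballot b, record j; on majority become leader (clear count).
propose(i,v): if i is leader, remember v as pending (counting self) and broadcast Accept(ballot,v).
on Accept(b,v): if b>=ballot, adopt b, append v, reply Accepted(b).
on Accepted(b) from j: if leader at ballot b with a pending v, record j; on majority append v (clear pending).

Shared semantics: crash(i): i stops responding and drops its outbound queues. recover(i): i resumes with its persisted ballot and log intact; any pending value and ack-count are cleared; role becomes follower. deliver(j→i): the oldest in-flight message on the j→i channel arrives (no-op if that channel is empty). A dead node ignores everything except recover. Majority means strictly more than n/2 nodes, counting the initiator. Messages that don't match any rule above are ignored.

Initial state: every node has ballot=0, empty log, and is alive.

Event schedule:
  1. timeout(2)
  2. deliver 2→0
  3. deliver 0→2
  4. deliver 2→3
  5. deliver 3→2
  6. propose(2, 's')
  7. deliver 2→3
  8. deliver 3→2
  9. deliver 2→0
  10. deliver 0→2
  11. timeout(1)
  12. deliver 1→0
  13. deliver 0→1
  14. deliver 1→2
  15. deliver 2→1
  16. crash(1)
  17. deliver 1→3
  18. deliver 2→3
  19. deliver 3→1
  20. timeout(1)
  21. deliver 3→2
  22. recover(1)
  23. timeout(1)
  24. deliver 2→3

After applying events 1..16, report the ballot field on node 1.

e1 timeout(2): 2[cand,b=6,-]
e2 deliver 2→0: 0[foll,b=6,-]
e3 deliver 0→2: ·
e4 deliver 2→3: 3[foll,b=6,-]
e5 deliver 3→2: 2[lead,b=6,-]
e6 propose(2,'s'): ·
e7 deliver 2→3: 3[foll,b=6,s]
e8 deliver 3→2: ·
e9 deliver 2→0: 0[foll,b=6,s]
e10 deliver 0→2: 2[lead,b=6,s]
e11 timeout(1): 1[cand,b=5,-]
e12 deliver 1→0: ·
e13 deliver 0→1: ·
e14 deliver 1→2: ·
e15 deliver 2→1: 1[foll,b=6,-]
e16 crash(1): 1[✗foll,b=6,-]

6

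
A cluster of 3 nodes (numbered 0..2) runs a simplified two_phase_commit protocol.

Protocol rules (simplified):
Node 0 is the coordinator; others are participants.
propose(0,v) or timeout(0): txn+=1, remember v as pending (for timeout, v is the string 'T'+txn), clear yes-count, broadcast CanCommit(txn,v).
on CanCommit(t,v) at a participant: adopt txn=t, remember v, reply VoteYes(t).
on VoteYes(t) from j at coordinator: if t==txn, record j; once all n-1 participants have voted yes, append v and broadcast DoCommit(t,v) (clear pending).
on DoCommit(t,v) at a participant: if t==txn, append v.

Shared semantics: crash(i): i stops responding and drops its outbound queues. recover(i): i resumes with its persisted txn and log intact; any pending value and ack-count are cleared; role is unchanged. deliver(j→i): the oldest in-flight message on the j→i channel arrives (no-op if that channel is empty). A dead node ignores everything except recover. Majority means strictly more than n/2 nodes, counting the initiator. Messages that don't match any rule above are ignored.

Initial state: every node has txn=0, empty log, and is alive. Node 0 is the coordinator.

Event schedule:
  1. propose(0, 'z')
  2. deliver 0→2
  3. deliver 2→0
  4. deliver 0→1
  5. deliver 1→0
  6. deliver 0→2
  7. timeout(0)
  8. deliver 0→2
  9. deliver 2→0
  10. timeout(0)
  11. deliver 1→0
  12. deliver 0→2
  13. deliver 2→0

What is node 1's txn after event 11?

after 1 — propose(0,'z'): n0:coor/t1/[-]
after 2 — deliver 0→2: n2:part/t1/[-]
after 3 — deliver 2→0: ·
after 4 — deliver 0→1: n1:part/t1/[-]
after 5 — deliver 1→0: n0:coor/t1/[z]
after 6 — deliver 0→2: n2:part/t1/[z]
after 7 — timeout(0): n0:coor/t2/[z]
after 8 — deliver 0→2: n2:part/t2/[z]
after 9 — deliver 2→0: ·
after 10 — timeout(0): n0:coor/t3/[z]
after 11 — deliver 1→0: ·

1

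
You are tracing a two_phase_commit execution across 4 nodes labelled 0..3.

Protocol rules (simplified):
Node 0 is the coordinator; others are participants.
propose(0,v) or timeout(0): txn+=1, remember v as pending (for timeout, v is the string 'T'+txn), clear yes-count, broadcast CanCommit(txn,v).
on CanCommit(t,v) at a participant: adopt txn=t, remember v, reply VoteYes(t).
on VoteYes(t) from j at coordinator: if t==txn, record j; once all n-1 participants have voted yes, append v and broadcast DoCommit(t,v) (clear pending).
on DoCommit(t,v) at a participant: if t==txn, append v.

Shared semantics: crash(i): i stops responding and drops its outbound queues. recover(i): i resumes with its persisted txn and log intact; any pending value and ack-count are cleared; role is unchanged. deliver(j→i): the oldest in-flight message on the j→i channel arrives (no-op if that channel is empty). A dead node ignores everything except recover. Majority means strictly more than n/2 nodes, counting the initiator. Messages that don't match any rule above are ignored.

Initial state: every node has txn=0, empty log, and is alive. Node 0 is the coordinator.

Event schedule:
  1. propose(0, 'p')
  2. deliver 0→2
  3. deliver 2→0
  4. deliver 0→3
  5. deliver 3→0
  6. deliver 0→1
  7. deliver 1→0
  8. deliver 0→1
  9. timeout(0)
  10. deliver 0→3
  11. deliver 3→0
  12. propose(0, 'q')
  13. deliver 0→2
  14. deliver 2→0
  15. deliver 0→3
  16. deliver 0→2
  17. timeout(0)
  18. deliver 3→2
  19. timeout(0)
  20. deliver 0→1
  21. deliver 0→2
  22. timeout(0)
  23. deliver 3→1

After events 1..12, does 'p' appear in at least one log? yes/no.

[1] propose(0,'p') → N0(coor t1 [-])
[2] deliver 0→2 → N2(part t1 [-])
[3] deliver 2→0 → ∅
[4] deliver 0→3 → N3(part t1 [-])
[5] deliver 3→0 → ∅
[6] deliver 0→1 → N1(part t1 [-])
[7] deliver 1→0 → N0(coor t1 [p])
[8] deliver 0→1 → N1(part t1 [p])
[9] timeout(0) → N0(coor t2 [p])
[10] deliver 0→3 → N3(part t1 [p])
[11] deliver 3→0 → ∅
[12] propose(0,'q') → N0(coor t3 [p])

yes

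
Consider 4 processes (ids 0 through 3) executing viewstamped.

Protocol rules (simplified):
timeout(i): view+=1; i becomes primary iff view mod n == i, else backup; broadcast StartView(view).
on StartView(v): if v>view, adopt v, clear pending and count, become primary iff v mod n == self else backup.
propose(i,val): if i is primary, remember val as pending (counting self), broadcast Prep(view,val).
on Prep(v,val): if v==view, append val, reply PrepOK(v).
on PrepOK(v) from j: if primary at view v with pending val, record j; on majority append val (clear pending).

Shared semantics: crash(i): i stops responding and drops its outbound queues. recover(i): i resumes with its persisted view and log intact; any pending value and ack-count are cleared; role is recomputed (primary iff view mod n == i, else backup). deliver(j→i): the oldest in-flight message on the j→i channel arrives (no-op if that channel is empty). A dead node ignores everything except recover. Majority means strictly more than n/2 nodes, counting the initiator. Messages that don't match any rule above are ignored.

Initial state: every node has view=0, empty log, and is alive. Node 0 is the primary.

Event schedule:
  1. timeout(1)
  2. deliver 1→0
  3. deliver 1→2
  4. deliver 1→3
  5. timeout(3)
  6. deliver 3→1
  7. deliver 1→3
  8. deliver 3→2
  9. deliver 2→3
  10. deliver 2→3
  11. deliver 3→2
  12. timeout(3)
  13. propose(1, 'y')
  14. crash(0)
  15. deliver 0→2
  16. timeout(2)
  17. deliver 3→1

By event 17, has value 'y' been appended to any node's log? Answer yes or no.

no

1. timeout(1):  <1:prim v1 ->
2. deliver 1→0:  <0:back v1 ->
3. deliver 1→2:  <2:back v1 ->
4. deliver 1→3:  <3:back v1 ->
5. timeout(3):  <3:back v2 ->
6. deliver 3→1:  <1:back v2 ->
7. deliver 1→3:  nop
8. deliver 3→2:  <2:prim v2 ->
9. deliver 2→3:  nop
10. deliver 2→3:  nop
11. deliver 3→2:  nop
12. timeout(3):  <3:prim v3 ->
13. propose(1,'y'):  nop
14. crash(0):  <0:✗back v1 ->
15. deliver 0→2:  nop
16. timeout(2):  <2:back v3 ->
17. deliver 3→1:  <1:back v3 ->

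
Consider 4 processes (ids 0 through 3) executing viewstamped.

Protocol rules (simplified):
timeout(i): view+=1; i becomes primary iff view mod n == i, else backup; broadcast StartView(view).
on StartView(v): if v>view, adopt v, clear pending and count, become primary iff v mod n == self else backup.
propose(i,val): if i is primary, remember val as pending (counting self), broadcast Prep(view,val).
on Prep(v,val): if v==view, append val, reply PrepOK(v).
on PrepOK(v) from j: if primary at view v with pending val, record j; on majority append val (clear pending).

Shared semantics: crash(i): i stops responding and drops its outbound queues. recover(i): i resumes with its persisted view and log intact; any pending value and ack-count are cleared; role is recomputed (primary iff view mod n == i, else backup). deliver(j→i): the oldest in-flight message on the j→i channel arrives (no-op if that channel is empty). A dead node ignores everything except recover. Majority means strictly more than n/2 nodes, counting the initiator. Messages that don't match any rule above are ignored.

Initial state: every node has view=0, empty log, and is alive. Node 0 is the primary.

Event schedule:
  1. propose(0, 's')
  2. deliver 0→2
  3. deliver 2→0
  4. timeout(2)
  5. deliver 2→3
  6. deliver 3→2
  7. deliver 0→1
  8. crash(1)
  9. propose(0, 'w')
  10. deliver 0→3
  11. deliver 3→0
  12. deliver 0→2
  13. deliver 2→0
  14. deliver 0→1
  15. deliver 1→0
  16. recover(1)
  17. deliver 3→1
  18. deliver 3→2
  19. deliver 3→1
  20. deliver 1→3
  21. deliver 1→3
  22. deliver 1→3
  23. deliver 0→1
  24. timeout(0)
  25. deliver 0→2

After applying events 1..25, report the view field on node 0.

2

e1 propose(0,'s'): ·
e2 deliver 0→2: 2[back,v=0,s]
e3 deliver 2→0: ·
e4 timeout(2): 2[back,v=1,s]
e5 deliver 2→3: 3[back,v=1,-]
e6 deliver 3→2: ·
e7 deliver 0→1: 1[back,v=0,s]
e8 crash(1): 1[✗back,v=0,s]
e9 propose(0,'w'): ·
e10 deliver 0→3: ·
e11 deliver 3→0: ·
e12 deliver 0→2: ·
e13 deliver 2→0: 0[back,v=1,-]
e14 deliver 0→1: ·
e15 deliver 1→0: ·
e16 recover(1): 1[back,v=0,s]
e17 deliver 3→1: ·
e18 deliver 3→2: ·
e19 deliver 3→1: ·
e20 deliver 1→3: ·
e21 deliver 1→3: ·
e22 deliver 1→3: ·
e23 deliver 0→1: 1[back,v=0,s,w]
e24 timeout(0): 0[back,v=2,-]
e25 deliver 0→2: 2[prim,v=2,s]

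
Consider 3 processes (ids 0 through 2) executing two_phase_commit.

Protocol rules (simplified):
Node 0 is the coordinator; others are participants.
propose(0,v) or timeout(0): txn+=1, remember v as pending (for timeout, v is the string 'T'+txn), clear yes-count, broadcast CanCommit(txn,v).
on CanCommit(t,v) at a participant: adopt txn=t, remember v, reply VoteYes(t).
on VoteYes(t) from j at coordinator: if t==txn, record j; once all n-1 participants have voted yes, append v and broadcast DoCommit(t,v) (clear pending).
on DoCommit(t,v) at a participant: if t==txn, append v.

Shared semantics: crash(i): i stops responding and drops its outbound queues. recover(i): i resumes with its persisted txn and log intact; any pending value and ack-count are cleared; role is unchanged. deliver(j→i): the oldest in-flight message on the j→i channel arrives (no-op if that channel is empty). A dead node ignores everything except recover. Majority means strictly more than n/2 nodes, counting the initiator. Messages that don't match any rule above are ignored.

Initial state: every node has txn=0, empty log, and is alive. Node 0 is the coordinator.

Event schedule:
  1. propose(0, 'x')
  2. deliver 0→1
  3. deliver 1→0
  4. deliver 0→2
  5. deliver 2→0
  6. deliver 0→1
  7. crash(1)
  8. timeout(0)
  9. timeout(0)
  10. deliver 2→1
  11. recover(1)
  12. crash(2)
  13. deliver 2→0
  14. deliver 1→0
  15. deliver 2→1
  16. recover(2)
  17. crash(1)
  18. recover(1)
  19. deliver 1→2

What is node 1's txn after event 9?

step 1 propose(0,'x'): 0={coor,t=1,log=-}
step 2 deliver 0→1: 1={part,t=1,log=-}
step 3 deliver 1→0: —
step 4 deliver 0→2: 2={part,t=1,log=-}
step 5 deliver 2→0: 0={coor,t=1,log=x}
step 6 deliver 0→1: 1={part,t=1,log=x}
step 7 crash(1): 1={✗part,t=1,log=x}
step 8 timeout(0): 0={coor,t=2,log=x}
step 9 timeout(0): 0={coor,t=3,log=x}

1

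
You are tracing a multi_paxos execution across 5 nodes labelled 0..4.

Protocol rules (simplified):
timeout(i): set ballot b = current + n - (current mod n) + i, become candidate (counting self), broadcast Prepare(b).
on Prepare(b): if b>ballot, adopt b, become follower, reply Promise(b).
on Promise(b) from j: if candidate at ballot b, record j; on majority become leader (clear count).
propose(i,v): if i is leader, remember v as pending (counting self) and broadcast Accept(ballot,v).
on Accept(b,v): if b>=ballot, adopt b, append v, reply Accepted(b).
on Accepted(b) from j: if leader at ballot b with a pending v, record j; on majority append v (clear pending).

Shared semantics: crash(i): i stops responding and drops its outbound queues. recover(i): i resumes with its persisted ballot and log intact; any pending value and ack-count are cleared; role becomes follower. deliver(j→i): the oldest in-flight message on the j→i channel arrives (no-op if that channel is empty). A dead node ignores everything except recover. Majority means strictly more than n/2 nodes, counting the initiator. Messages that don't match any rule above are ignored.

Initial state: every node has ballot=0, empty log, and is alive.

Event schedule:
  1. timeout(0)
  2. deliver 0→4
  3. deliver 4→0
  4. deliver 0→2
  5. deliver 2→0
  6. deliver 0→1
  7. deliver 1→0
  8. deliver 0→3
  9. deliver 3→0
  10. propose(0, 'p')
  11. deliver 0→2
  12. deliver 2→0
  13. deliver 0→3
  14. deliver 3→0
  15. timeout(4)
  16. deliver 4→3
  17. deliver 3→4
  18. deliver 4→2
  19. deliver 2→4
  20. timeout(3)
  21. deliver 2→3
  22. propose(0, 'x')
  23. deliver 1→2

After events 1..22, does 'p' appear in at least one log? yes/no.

1. timeout(0):  <0:cand b5 ->
2. deliver 0→4:  <4:foll b5 ->
3. deliver 4→0:  nop
4. deliver 0→2:  <2:foll b5 ->
5. deliver 2→0:  <0:lead b5 ->
6. deliver 0→1:  <1:foll b5 ->
7. deliver 1→0:  nop
8. deliver 0→3:  <3:foll b5 ->
9. deliver 3→0:  nop
10. propose(0,'p'):  nop
11. deliver 0→2:  <2:foll b5 p>
12. deliver 2→0:  nop
13. deliver 0→3:  <3:foll b5 p>
14. deliver 3→0:  <0:lead b5 p>
15. timeout(4):  <4:cand b14 ->
16. deliver 4→3:  <3:foll b14 p>
17. deliver 3→4:  nop
18. deliver 4→2:  <2:foll b14 p>
19. deliver 2→4:  <4:lead b14 ->
20. timeout(3):  <3:cand b18 p>
21. deliver 2→3:  nop
22. propose(0,'x'):  nop

yes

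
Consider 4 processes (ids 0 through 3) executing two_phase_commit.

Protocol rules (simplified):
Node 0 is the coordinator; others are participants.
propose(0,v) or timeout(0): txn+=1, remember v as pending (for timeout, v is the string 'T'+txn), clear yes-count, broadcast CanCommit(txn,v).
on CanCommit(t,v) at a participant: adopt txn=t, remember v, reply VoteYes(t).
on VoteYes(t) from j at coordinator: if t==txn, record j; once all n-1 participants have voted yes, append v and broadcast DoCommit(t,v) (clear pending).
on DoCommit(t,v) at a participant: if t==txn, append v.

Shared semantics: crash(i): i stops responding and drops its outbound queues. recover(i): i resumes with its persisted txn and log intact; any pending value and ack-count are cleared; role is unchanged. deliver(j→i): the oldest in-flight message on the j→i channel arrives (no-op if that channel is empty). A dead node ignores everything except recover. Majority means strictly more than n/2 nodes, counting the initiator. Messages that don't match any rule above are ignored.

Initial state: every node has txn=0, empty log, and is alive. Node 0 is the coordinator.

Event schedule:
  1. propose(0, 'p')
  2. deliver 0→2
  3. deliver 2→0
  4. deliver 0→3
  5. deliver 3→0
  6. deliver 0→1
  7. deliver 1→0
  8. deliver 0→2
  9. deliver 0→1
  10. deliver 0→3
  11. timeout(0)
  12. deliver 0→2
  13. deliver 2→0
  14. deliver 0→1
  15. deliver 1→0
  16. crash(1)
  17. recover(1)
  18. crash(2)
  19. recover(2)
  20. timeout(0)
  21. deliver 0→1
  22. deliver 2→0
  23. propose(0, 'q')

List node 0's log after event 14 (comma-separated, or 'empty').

after 1 — propose(0,'p'): n0:coor/t1/[-]
after 2 — deliver 0→2: n2:part/t1/[-]
after 3 — deliver 2→0: ·
after 4 — deliver 0→3: n3:part/t1/[-]
after 5 — deliver 3→0: ·
after 6 — deliver 0→1: n1:part/t1/[-]
after 7 — deliver 1→0: n0:coor/t1/[p]
after 8 — deliver 0→2: n2:part/t1/[p]
after 9 — deliver 0→1: n1:part/t1/[p]
after 10 — deliver 0→3: n3:part/t1/[p]
after 11 — timeout(0): n0:coor/t2/[p]
after 12 — deliver 0→2: n2:part/t2/[p]
after 13 — deliver 2→0: ·
after 14 — deliver 0→1: n1:part/t2/[p]

p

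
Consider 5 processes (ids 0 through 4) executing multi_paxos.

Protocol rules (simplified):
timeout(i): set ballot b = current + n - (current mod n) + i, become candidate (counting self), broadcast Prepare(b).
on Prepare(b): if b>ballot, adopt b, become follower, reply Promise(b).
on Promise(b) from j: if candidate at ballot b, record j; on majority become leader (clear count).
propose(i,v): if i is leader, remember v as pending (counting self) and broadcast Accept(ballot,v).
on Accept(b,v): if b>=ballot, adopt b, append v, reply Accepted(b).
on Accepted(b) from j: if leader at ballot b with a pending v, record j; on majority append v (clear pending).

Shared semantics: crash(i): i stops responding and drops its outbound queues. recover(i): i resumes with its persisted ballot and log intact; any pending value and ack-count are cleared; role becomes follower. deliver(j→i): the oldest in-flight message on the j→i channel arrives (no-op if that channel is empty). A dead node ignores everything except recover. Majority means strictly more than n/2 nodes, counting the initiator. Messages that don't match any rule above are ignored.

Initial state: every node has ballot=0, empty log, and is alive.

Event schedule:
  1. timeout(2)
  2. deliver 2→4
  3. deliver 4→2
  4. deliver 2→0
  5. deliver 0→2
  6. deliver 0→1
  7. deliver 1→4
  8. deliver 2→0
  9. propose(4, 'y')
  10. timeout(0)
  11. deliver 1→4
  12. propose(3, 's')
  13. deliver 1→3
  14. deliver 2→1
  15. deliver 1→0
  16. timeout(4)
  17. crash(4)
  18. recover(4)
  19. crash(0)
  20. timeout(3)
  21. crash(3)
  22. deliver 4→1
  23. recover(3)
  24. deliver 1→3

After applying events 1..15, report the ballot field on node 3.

1. timeout(2):  <2:cand b7 ->
2. deliver 2→4:  <4:foll b7 ->
3. deliver 4→2:  nop
4. deliver 2→0:  <0:foll b7 ->
5. deliver 0→2:  <2:lead b7 ->
6. deliver 0→1:  nop
7. deliver 1→4:  nop
8. deliver 2→0:  nop
9. propose(4,'y'):  nop
10. timeout(0):  <0:cand b10 ->
11. deliver 1→4:  nop
12. propose(3,'s'):  nop
13. deliver 1→3:  nop
14. deliver 2→1:  <1:foll b7 ->
15. deliver 1→0:  nop

0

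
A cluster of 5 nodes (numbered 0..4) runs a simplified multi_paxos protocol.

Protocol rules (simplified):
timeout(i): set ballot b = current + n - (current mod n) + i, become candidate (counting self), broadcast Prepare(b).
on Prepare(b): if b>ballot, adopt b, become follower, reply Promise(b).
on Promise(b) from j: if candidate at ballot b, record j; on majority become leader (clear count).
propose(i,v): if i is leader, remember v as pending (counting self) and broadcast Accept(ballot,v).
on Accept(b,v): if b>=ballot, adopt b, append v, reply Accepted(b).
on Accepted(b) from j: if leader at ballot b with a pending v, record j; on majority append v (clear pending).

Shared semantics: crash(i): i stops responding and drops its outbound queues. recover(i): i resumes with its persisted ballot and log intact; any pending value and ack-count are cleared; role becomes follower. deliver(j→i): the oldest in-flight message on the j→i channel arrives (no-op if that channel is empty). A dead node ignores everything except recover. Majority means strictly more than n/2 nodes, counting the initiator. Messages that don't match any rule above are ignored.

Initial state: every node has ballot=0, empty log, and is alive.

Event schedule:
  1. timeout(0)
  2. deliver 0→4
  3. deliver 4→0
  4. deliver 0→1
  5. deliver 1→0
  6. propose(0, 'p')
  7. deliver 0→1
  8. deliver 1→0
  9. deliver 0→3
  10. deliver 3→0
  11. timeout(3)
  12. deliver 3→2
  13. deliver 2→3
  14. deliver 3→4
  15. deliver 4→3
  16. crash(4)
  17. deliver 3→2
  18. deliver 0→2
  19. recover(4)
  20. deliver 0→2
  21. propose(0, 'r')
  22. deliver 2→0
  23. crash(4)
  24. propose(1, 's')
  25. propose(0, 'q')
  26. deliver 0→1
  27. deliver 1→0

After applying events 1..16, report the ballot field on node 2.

1. timeout(0):  <0:cand b5 ->
2. deliver 0→4:  <4:foll b5 ->
3. deliver 4→0:  nop
4. deliver 0→1:  <1:foll b5 ->
5. deliver 1→0:  <0:lead b5 ->
6. propose(0,'p'):  nop
7. deliver 0→1:  <1:foll b5 p>
8. deliver 1→0:  nop
9. deliver 0→3:  <3:foll b5 ->
10. deliver 3→0:  nop
11. timeout(3):  <3:cand b13 ->
12. deliver 3→2:  <2:foll b13 ->
13. deliver 2→3:  nop
14. deliver 3→4:  <4:foll b13 ->
15. deliver 4→3:  <3:lead b13 ->
16. crash(4):  <4:✗foll b13 ->

13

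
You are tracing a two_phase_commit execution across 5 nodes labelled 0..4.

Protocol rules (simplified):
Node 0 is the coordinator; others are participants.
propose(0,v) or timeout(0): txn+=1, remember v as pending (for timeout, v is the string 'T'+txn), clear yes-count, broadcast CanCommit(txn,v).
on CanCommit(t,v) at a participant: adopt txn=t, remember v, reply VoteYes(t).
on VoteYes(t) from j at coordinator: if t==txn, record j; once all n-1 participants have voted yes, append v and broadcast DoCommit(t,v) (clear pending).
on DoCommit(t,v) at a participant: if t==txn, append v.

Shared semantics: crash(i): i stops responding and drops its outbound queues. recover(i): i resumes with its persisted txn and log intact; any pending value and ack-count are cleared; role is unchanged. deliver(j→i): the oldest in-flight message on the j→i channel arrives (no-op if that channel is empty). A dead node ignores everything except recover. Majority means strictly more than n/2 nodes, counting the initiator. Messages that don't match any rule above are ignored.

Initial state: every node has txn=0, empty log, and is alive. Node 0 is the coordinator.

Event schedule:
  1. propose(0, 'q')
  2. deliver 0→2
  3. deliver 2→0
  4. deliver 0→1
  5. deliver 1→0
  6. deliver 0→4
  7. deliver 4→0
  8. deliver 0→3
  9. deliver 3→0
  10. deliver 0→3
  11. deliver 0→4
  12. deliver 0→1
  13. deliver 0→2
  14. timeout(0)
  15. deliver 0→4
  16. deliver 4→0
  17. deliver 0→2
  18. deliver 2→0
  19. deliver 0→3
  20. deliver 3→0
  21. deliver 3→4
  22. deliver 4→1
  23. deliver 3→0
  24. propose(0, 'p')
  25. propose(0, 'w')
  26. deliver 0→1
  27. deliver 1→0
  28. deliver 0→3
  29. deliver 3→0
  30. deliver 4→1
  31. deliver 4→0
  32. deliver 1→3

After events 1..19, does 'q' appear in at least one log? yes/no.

yes

[1] propose(0,'q') → N0(coor t1 [-])
[2] deliver 0→2 → N2(part t1 [-])
[3] deliver 2→0 → ∅
[4] deliver 0→1 → N1(part t1 [-])
[5] deliver 1→0 → ∅
[6] deliver 0→4 → N4(part t1 [-])
[7] deliver 4→0 → ∅
[8] deliver 0→3 → N3(part t1 [-])
[9] deliver 3→0 → N0(coor t1 [q])
[10] deliver 0→3 → N3(part t1 [q])
[11] deliver 0→4 → N4(part t1 [q])
[12] deliver 0→1 → N1(part t1 [q])
[13] deliver 0→2 → N2(part t1 [q])
[14] timeout(0) → N0(coor t2 [q])
[15] deliver 0→4 → N4(part t2 [q])
[16] deliver 4→0 → ∅
[17] deliver 0→2 → N2(part t2 [q])
[18] deliver 2→0 → ∅
[19] deliver 0→3 → N3(part t2 [q])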